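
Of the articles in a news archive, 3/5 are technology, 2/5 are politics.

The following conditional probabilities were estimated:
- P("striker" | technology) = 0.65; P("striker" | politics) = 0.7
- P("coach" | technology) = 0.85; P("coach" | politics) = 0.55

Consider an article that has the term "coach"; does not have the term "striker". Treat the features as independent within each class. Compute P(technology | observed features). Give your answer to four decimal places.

technology: 0.6 × (1−0.65) × 0.85 = 0.1785
politics: 0.4 × (1−0.7) × 0.55 = 0.066
P(technology | x) = 0.1785 / 0.2445 ≈ 0.7301

0.7301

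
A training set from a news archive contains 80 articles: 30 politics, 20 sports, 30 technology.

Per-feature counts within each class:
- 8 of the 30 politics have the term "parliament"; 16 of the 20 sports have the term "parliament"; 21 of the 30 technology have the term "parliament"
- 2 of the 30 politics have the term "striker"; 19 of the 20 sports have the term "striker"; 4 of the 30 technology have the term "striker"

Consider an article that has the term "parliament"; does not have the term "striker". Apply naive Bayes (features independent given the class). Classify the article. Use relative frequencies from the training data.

technology

politics: (30/80) × (8/30) × (28/30) ≈ 0.0933333
sports: (20/80) × (16/20) × (1/20) = 0.01
technology: (30/80) × (21/30) × (26/30) = 0.2275
Highest score → technology.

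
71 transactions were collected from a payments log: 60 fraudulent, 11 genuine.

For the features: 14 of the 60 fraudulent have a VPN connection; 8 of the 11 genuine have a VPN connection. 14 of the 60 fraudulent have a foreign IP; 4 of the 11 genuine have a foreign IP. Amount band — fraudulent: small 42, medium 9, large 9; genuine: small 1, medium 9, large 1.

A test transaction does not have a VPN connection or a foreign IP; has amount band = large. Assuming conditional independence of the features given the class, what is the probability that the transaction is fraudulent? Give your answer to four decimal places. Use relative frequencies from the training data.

0.9682

fraudulent: (60/71) × (46/60) × (46/60) × (9/60) ≈ 0.074507
genuine: (11/71) × (3/11) × (7/11) × (1/11) ≈ 0.00244442
P(fraudulent | x) = 0.074507 / 0.07695142 ≈ 0.9682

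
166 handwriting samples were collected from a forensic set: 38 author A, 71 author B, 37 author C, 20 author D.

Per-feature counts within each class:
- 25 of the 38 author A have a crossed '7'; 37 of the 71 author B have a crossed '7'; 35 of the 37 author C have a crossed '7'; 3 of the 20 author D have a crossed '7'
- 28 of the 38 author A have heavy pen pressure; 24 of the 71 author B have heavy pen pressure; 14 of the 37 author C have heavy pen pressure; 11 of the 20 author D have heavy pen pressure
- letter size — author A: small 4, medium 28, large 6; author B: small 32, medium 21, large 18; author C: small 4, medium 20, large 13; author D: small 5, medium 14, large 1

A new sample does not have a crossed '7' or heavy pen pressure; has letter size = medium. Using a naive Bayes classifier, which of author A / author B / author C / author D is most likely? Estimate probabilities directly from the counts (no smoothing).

author B

author A: (38/166) × (13/38) × (10/38) × (28/38) ≈ 0.0151854
author B: (71/166) × (34/71) × (47/71) × (21/71) ≈ 0.0401025
author C: (37/166) × (2/37) × (23/37) × (20/37) ≈ 0.00404833
author D: (20/166) × (17/20) × (9/20) × (14/20) ≈ 0.032259
Highest score → author B.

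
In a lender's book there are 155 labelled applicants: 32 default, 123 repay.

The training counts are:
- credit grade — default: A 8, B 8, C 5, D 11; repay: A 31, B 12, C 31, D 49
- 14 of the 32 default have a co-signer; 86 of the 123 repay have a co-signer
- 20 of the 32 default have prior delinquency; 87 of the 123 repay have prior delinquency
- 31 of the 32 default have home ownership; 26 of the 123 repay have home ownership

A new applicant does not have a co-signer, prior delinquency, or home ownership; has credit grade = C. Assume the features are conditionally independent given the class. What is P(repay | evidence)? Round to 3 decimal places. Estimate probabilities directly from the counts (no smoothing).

default: (32/155) × (5/32) × (18/32) × (12/32) × (1/32) ≈ 0.000212639
repay: (123/155) × (31/123) × (37/123) × (36/123) × (97/123) ≈ 0.0138864
P(repay | x) = 0.0138864 / 0.014099039 ≈ 0.985

0.985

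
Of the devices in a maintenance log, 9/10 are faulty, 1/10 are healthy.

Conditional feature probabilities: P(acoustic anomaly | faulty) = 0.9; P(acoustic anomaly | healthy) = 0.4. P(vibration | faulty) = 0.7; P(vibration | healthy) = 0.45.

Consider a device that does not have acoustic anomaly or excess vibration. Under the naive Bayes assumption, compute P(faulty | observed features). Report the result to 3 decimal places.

0.450

faulty: 0.9 × (1−0.9) × (1−0.7) = 0.027
healthy: 0.1 × (1−0.4) × (1−0.45) = 0.033
P(faulty | x) = 0.027 / 0.06 ≈ 0.450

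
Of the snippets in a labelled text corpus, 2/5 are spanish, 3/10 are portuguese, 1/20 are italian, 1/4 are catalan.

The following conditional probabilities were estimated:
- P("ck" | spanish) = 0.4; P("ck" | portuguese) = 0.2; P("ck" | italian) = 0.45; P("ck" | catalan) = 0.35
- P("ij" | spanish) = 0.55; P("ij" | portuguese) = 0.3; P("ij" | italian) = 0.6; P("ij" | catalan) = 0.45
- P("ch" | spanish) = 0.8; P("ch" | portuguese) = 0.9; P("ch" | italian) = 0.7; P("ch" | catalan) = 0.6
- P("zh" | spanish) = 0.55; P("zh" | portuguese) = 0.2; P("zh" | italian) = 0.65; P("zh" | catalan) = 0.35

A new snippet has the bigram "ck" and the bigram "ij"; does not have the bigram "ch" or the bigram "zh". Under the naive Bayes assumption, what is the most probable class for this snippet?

spanish: 0.4 × 0.4 × 0.55 × (1−0.8) × (1−0.55) = 0.00792
portuguese: 0.3 × 0.2 × 0.3 × (1−0.9) × (1−0.2) = 0.00144
italian: 0.05 × 0.45 × 0.6 × (1−0.7) × (1−0.65) = 0.0014175
catalan: 0.25 × 0.35 × 0.45 × (1−0.6) × (1−0.35) = 0.0102375
Highest score → catalan.

catalan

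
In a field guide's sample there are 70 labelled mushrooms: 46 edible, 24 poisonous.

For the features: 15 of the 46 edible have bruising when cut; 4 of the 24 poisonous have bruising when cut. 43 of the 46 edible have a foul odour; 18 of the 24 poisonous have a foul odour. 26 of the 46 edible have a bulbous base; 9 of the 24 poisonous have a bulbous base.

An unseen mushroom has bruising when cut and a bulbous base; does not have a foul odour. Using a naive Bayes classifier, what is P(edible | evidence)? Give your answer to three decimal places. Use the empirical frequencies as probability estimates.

0.596

edible: (46/70) × (15/46) × (3/46) × (26/46) ≈ 0.007899
poisonous: (24/70) × (4/24) × (6/24) × (9/24) ≈ 0.00535714
P(edible | x) = 0.007899 / 0.01325614 ≈ 0.596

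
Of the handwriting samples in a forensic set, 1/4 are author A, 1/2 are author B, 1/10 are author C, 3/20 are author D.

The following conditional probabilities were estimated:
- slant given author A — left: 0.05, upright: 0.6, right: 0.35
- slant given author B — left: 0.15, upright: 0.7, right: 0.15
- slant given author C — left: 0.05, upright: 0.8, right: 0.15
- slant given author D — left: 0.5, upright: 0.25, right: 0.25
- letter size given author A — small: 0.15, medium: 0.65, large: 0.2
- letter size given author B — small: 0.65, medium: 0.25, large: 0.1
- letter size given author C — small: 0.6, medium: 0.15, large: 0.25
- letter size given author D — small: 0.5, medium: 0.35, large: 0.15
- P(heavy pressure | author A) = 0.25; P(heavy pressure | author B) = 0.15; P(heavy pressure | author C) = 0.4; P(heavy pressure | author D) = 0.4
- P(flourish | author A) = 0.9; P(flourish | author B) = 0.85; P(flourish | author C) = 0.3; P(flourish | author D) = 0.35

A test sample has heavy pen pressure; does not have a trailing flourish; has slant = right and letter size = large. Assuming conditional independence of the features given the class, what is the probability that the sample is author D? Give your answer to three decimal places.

author A: 0.25 × 0.35 × 0.2 × 0.25 × (1−0.9) = 0.0004375
author B: 0.5 × 0.15 × 0.1 × 0.15 × (1−0.85) = 0.00016875
author C: 0.1 × 0.15 × 0.25 × 0.4 × (1−0.3) = 0.00105
author D: 0.15 × 0.25 × 0.15 × 0.4 × (1−0.35) = 0.0014625
P(author D | x) = 0.0014625 / 0.00311875 ≈ 0.469

0.469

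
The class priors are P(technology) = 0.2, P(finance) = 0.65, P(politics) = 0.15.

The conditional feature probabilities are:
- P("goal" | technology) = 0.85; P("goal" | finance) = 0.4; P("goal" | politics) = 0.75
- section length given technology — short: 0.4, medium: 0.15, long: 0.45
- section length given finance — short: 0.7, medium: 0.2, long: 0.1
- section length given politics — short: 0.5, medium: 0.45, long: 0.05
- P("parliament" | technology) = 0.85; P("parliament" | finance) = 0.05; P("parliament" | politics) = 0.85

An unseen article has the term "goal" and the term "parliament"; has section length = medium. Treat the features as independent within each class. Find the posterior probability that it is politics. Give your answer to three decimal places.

0.639

technology: 0.2 × 0.85 × 0.15 × 0.85 = 0.021675
finance: 0.65 × 0.4 × 0.2 × 0.05 = 0.0026
politics: 0.15 × 0.75 × 0.45 × 0.85 = 0.04303125
P(politics | x) = 0.04303125 / 0.06730625 ≈ 0.639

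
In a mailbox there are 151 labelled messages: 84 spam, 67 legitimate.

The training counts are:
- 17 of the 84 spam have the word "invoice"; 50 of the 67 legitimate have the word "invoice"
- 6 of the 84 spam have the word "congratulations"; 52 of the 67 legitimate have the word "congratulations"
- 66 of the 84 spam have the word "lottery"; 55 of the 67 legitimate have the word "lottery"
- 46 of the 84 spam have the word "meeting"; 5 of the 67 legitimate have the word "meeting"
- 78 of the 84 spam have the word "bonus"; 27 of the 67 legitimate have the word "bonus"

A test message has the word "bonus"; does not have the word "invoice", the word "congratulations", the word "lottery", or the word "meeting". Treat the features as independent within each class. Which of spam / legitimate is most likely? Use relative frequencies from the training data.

spam: (84/151) × (67/84) × (78/84) × (18/84) × (38/84) × (78/84) ≈ 0.0370874
legitimate: (67/151) × (17/67) × (15/67) × (12/67) × (62/67) × (27/67) ≈ 0.00168345
Highest score → spam.

spam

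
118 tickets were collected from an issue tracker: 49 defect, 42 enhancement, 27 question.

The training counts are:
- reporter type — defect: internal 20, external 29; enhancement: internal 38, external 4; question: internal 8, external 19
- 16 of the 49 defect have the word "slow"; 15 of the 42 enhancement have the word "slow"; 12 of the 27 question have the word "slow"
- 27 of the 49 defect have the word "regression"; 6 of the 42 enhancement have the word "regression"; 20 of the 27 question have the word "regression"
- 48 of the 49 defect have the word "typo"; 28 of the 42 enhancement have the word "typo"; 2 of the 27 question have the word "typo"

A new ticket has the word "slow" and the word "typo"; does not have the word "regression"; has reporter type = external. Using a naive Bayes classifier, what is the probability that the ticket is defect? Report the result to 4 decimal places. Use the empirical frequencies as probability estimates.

0.8098

defect: (49/118) × (29/49) × (16/49) × (22/49) × (48/49) ≈ 0.0352949
enhancement: (42/118) × (4/42) × (15/42) × (36/42) × (28/42) ≈ 0.00691802
question: (27/118) × (19/27) × (12/27) × (7/27) × (2/27) ≈ 0.00137433
P(defect | x) = 0.0352949 / 0.04358725 ≈ 0.8098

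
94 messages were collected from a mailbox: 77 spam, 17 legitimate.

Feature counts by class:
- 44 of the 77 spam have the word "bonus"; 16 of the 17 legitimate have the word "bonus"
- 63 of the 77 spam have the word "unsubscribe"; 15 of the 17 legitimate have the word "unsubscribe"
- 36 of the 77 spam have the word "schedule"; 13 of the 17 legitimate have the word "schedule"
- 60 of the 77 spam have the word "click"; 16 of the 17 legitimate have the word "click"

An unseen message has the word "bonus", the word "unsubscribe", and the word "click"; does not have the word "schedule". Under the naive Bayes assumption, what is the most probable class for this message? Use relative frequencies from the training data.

spam: (77/94) × (44/77) × (63/77) × (41/77) × (60/77) ≈ 0.158902
legitimate: (17/94) × (16/17) × (15/17) × (4/17) × (16/17) ≈ 0.0332596
Highest score → spam.

spam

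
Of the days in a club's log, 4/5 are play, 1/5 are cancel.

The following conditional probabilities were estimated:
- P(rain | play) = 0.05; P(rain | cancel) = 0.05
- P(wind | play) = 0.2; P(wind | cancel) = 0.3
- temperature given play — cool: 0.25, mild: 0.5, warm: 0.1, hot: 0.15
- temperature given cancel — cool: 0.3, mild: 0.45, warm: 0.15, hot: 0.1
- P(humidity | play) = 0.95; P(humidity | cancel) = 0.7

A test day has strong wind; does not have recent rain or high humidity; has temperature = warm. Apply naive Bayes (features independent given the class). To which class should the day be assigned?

cancel

play: 0.8 × (1−0.05) × 0.2 × 0.1 × (1−0.95) = 0.00076
cancel: 0.2 × (1−0.05) × 0.3 × 0.15 × (1−0.7) = 0.002565
Highest score → cancel.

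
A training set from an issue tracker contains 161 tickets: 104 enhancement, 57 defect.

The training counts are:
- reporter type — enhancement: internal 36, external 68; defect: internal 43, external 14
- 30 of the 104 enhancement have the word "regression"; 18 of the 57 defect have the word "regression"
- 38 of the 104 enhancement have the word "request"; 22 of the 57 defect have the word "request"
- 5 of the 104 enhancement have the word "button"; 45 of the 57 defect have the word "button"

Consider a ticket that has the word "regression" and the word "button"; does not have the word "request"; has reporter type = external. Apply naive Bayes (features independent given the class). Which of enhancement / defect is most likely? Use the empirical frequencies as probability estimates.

enhancement: (104/161) × (68/104) × (30/104) × (66/104) × (5/104) ≈ 0.00371722
defect: (57/161) × (14/57) × (18/57) × (35/57) × (45/57) ≈ 0.0133116
Highest score → defect.

defect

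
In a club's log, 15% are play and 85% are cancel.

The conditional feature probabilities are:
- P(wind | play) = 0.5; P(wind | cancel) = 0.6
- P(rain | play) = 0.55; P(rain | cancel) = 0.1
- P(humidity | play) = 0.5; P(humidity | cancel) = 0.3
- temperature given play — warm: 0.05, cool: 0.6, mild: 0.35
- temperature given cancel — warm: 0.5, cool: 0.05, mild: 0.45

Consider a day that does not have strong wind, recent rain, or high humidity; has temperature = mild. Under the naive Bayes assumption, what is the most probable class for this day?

play: 0.15 × (1−0.5) × (1−0.55) × (1−0.5) × 0.35 = 0.00590625
cancel: 0.85 × (1−0.6) × (1−0.1) × (1−0.3) × 0.45 = 0.09639
Highest score → cancel.

cancel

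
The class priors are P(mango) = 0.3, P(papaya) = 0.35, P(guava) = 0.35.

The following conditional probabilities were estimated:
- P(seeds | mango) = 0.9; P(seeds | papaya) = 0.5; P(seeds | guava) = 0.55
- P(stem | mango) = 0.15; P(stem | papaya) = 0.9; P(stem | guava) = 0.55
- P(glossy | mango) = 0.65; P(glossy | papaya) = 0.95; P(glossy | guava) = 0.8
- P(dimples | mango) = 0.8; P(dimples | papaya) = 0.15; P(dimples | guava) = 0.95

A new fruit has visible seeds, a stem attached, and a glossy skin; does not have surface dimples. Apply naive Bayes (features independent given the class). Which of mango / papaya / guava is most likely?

papaya

mango: 0.3 × 0.9 × 0.15 × 0.65 × (1−0.8) = 0.005265
papaya: 0.35 × 0.5 × 0.9 × 0.95 × (1−0.15) = 0.12718125
guava: 0.35 × 0.55 × 0.55 × 0.8 × (1−0.95) = 0.004235
Highest score → papaya.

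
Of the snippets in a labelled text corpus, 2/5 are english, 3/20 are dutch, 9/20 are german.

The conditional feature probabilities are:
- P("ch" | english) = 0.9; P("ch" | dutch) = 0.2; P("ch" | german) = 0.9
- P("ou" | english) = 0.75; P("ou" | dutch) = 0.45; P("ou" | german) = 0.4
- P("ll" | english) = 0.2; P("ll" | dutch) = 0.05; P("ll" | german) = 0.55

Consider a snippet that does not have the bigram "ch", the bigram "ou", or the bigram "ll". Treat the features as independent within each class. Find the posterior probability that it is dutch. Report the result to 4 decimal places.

english: 0.4 × (1−0.9) × (1−0.75) × (1−0.2) = 0.008
dutch: 0.15 × (1−0.2) × (1−0.45) × (1−0.05) = 0.0627
german: 0.45 × (1−0.9) × (1−0.4) × (1−0.55) = 0.01215
P(dutch | x) = 0.0627 / 0.08285 ≈ 0.7568

0.7568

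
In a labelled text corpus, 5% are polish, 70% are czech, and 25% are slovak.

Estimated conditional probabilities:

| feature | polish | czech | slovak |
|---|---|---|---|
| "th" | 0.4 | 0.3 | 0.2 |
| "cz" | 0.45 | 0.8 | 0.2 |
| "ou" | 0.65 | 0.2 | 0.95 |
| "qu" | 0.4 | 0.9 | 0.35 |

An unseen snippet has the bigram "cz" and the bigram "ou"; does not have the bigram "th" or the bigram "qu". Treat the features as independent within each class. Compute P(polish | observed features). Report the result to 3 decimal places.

polish: 0.05 × (1−0.4) × 0.45 × 0.65 × (1−0.4) = 0.005265
czech: 0.7 × (1−0.3) × 0.8 × 0.2 × (1−0.9) = 0.00784
slovak: 0.25 × (1−0.2) × 0.2 × 0.95 × (1−0.35) = 0.0247
P(polish | x) = 0.005265 / 0.037805 ≈ 0.139

0.139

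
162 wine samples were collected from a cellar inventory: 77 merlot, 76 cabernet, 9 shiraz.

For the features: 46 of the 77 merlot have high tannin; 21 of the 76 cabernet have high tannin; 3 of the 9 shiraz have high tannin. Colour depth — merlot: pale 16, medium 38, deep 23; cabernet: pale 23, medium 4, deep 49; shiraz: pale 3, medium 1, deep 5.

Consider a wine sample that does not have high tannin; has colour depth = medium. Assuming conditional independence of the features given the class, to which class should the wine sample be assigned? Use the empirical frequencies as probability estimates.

merlot

merlot: (77/162) × (31/77) × (38/77) ≈ 0.0944364
cabernet: (76/162) × (55/76) × (4/76) ≈ 0.0178687
shiraz: (9/162) × (6/9) × (1/9) ≈ 0.00411523
Highest score → merlot.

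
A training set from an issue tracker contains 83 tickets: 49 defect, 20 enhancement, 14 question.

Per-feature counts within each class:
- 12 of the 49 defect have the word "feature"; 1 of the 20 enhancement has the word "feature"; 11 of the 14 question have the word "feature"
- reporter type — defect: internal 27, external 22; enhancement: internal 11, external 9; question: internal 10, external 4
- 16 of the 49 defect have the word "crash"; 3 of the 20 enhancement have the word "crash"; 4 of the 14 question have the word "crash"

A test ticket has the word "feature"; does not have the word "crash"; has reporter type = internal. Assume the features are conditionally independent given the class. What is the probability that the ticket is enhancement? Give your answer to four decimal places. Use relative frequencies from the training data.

0.0444

defect: (49/83) × (12/49) × (27/49) × (33/49) ≈ 0.0536523
enhancement: (20/83) × (1/20) × (11/20) × (17/20) ≈ 0.00563253
question: (14/83) × (11/14) × (10/14) × (10/14) ≈ 0.0676174
P(enhancement | x) = 0.00563253 / 0.12690223 ≈ 0.0444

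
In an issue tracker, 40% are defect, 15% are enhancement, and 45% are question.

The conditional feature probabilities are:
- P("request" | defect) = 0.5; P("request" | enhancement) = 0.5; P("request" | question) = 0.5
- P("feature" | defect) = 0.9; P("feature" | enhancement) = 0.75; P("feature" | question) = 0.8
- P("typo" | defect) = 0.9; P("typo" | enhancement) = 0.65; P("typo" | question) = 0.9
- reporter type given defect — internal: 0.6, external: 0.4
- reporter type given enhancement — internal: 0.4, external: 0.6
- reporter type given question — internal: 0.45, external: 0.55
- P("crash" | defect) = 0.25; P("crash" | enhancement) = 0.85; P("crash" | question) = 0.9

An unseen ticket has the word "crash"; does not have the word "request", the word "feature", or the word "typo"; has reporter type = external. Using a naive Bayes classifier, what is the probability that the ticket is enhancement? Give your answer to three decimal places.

defect: 0.4 × (1−0.5) × (1−0.9) × (1−0.9) × 0.4 × 0.25 = 0.0002
enhancement: 0.15 × (1−0.5) × (1−0.75) × (1−0.65) × 0.6 × 0.85 = 0.003346875
question: 0.45 × (1−0.5) × (1−0.8) × (1−0.9) × 0.55 × 0.9 = 0.0022275
P(enhancement | x) = 0.003346875 / 0.005774375 ≈ 0.580

0.580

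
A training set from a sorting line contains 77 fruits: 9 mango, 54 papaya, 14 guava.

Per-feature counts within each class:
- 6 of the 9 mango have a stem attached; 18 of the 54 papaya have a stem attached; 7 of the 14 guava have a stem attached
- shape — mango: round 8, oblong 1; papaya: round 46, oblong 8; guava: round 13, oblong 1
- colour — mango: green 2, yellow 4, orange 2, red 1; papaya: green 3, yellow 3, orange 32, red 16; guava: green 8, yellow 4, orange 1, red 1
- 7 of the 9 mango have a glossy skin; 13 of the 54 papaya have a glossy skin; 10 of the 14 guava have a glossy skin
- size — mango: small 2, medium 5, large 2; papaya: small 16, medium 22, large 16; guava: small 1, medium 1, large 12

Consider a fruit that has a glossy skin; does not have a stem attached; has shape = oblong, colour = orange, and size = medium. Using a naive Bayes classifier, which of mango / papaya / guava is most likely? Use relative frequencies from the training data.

papaya

mango: (9/77) × (3/9) × (1/9) × (2/9) × (7/9) × (5/9) ≈ 0.000415679
papaya: (54/77) × (36/54) × (8/54) × (32/54) × (13/54) × (22/54) ≈ 0.00402571
guava: (14/77) × (7/14) × (1/14) × (1/14) × (10/14) × (1/14) ≈ 0.0000236644
Highest score → papaya.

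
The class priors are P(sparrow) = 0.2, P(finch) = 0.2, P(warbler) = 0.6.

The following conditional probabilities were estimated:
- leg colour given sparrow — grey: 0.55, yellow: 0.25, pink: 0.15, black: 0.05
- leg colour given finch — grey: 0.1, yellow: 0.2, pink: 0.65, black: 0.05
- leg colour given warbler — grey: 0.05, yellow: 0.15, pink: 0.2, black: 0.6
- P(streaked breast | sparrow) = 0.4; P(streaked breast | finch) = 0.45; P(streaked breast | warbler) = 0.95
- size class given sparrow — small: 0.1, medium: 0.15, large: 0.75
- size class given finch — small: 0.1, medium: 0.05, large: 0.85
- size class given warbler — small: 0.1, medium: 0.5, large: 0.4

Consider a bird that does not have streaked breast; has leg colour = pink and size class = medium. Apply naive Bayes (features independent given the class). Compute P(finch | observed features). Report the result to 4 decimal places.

0.3854

sparrow: 0.2 × 0.15 × (1−0.4) × 0.15 = 0.0027
finch: 0.2 × 0.65 × (1−0.45) × 0.05 = 0.003575
warbler: 0.6 × 0.2 × (1−0.95) × 0.5 = 0.003
P(finch | x) = 0.003575 / 0.009275 ≈ 0.3854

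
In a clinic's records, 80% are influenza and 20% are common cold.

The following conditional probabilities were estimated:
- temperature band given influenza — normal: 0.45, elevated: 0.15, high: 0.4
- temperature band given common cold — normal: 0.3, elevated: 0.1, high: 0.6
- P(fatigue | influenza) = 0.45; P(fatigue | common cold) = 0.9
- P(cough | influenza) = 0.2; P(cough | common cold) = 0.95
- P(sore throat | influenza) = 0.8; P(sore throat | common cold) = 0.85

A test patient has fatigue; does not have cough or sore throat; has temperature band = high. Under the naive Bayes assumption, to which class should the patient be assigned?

influenza: 0.8 × 0.4 × 0.45 × (1−0.2) × (1−0.8) = 0.02304
common cold: 0.2 × 0.6 × 0.9 × (1−0.95) × (1−0.85) = 0.00081
Highest score → influenza.

influenza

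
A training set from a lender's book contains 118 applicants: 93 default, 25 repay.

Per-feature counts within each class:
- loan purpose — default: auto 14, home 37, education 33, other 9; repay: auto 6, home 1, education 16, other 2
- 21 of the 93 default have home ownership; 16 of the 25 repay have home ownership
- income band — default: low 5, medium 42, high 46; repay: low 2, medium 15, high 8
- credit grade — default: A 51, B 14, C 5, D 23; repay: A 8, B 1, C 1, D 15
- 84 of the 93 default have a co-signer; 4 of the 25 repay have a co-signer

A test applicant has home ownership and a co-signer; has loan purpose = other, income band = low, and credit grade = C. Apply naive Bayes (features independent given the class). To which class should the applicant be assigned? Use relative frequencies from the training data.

default: (93/118) × (9/93) × (21/93) × (5/93) × (5/93) × (84/93) ≈ 0.0000449642
repay: (25/118) × (2/25) × (16/25) × (2/25) × (1/25) × (4/25) ≈ 0.0000055539
Highest score → default.

default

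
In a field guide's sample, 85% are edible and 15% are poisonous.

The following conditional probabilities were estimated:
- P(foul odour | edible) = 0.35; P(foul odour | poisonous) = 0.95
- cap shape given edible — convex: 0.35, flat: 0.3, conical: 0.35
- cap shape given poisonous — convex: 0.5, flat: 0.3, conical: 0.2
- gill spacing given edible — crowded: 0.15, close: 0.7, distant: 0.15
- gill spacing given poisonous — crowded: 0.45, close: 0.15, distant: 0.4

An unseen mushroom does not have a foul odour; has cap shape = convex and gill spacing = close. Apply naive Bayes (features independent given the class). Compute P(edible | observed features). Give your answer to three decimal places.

edible: 0.85 × (1−0.35) × 0.35 × 0.7 = 0.1353625
poisonous: 0.15 × (1−0.95) × 0.5 × 0.15 = 0.0005625
P(edible | x) = 0.1353625 / 0.135925 ≈ 0.996

0.996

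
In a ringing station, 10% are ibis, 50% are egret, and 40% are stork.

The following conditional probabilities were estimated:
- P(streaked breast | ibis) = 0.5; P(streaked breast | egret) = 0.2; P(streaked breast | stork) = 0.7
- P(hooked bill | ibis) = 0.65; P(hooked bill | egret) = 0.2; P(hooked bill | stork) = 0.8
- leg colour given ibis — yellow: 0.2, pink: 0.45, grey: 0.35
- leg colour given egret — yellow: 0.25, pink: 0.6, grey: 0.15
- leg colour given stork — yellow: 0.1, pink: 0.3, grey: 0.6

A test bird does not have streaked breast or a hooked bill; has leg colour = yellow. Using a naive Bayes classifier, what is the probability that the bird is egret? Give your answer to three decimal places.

0.931

ibis: 0.1 × (1−0.5) × (1−0.65) × 0.2 = 0.0035
egret: 0.5 × (1−0.2) × (1−0.2) × 0.25 = 0.08
stork: 0.4 × (1−0.7) × (1−0.8) × 0.1 = 0.0024
P(egret | x) = 0.08 / 0.0859 ≈ 0.931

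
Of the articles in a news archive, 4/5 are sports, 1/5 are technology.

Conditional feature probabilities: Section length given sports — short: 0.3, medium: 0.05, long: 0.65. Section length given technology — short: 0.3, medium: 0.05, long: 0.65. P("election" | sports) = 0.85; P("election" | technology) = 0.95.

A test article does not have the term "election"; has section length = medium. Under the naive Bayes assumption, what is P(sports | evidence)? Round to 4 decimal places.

0.9231

sports: 0.8 × 0.05 × (1−0.85) = 0.006
technology: 0.2 × 0.05 × (1−0.95) = 0.0005
P(sports | x) = 0.006 / 0.0065 ≈ 0.9231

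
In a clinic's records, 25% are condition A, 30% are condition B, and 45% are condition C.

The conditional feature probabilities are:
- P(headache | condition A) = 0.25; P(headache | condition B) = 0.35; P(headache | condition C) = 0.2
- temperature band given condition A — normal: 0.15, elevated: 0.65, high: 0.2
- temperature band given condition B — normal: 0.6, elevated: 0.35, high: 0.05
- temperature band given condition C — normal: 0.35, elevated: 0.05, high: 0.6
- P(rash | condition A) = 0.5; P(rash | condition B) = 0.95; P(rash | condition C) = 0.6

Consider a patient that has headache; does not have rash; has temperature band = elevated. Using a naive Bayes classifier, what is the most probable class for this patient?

condition A

condition A: 0.25 × 0.25 × 0.65 × (1−0.5) = 0.0203125
condition B: 0.3 × 0.35 × 0.35 × (1−0.95) = 0.0018375
condition C: 0.45 × 0.2 × 0.05 × (1−0.6) = 0.0018
Highest score → condition A.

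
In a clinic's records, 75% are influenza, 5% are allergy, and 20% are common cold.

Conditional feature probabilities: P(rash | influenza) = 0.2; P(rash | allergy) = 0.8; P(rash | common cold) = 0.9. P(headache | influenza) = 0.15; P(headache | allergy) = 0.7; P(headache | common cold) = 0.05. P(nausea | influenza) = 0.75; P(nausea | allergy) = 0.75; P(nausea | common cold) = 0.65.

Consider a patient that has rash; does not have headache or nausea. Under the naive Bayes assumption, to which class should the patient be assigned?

common cold

influenza: 0.75 × 0.2 × (1−0.15) × (1−0.75) = 0.031875
allergy: 0.05 × 0.8 × (1−0.7) × (1−0.75) = 0.003
common cold: 0.2 × 0.9 × (1−0.05) × (1−0.65) = 0.05985
Highest score → common cold.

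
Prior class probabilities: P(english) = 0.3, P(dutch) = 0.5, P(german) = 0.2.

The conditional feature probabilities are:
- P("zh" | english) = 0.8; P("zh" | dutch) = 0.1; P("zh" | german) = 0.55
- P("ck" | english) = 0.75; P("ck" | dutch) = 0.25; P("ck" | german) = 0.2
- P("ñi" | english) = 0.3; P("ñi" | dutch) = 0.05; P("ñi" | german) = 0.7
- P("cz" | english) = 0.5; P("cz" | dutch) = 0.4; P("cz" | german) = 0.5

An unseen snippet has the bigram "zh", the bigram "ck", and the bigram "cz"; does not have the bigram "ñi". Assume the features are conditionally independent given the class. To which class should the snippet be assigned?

english

english: 0.3 × 0.8 × 0.75 × (1−0.3) × 0.5 = 0.063
dutch: 0.5 × 0.1 × 0.25 × (1−0.05) × 0.4 = 0.00475
german: 0.2 × 0.55 × 0.2 × (1−0.7) × 0.5 = 0.0033
Highest score → english.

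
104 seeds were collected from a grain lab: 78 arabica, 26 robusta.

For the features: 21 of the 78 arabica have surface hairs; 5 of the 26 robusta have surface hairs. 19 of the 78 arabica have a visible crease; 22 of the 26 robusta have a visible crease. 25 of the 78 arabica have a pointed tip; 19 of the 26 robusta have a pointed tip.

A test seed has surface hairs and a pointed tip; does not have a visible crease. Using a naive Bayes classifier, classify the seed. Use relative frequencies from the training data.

arabica

arabica: (78/104) × (21/78) × (59/78) × (25/78) ≈ 0.0489541
robusta: (26/104) × (5/26) × (4/26) × (19/26) ≈ 0.0054051
Highest score → arabica.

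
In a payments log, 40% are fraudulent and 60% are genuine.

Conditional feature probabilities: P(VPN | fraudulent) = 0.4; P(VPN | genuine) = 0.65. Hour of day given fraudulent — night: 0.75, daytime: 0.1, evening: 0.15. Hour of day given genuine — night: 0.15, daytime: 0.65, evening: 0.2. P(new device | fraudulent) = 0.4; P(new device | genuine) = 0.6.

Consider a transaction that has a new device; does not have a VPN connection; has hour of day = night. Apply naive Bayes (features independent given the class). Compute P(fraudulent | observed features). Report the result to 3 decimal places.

fraudulent: 0.4 × (1−0.4) × 0.75 × 0.4 = 0.072
genuine: 0.6 × (1−0.65) × 0.15 × 0.6 = 0.0189
P(fraudulent | x) = 0.072 / 0.0909 ≈ 0.792

0.792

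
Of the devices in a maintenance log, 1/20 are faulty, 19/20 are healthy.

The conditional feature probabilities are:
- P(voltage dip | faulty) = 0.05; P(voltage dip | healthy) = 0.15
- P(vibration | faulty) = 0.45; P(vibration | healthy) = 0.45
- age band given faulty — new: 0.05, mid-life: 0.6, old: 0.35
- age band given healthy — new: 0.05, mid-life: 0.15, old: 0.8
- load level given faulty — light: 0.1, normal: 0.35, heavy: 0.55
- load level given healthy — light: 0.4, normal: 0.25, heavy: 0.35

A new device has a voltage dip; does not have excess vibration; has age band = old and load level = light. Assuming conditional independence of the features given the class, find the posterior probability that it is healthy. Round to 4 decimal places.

faulty: 0.05 × 0.05 × (1−0.45) × 0.35 × 0.1 = 0.000048125
healthy: 0.95 × 0.15 × (1−0.45) × 0.8 × 0.4 = 0.02508
P(healthy | x) = 0.02508 / 0.025128125 ≈ 0.9981

0.9981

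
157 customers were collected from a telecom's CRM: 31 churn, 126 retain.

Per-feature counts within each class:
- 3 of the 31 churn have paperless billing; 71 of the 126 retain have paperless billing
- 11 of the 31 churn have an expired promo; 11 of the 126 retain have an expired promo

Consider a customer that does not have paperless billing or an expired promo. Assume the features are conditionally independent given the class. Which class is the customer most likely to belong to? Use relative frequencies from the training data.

retain

churn: (31/157) × (28/31) × (20/31) ≈ 0.115061
retain: (126/157) × (55/126) × (115/126) ≈ 0.319735
Highest score → retain.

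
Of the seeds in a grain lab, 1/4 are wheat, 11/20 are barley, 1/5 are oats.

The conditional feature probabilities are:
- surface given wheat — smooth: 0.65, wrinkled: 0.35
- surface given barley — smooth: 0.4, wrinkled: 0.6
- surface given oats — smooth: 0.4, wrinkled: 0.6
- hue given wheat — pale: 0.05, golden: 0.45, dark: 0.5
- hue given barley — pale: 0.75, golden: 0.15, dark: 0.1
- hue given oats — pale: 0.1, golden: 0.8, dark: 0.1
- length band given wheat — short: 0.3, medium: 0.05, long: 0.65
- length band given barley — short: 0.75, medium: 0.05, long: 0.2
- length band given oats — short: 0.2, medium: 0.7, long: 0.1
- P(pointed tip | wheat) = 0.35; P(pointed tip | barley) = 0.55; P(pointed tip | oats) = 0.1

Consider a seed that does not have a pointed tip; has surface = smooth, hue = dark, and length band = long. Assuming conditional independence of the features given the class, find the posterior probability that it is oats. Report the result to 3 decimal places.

0.019

wheat: 0.25 × 0.65 × 0.5 × 0.65 × (1−0.35) = 0.034328125
barley: 0.55 × 0.4 × 0.1 × 0.2 × (1−0.55) = 0.00198
oats: 0.2 × 0.4 × 0.1 × 0.1 × (1−0.1) = 0.00072
P(oats | x) = 0.00072 / 0.037028125 ≈ 0.019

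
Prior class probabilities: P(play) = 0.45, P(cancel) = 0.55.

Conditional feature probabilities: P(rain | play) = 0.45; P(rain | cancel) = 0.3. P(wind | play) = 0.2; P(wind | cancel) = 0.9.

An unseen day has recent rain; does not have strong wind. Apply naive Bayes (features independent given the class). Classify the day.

play: 0.45 × 0.45 × (1−0.2) = 0.162
cancel: 0.55 × 0.3 × (1−0.9) = 0.0165
Highest score → play.

play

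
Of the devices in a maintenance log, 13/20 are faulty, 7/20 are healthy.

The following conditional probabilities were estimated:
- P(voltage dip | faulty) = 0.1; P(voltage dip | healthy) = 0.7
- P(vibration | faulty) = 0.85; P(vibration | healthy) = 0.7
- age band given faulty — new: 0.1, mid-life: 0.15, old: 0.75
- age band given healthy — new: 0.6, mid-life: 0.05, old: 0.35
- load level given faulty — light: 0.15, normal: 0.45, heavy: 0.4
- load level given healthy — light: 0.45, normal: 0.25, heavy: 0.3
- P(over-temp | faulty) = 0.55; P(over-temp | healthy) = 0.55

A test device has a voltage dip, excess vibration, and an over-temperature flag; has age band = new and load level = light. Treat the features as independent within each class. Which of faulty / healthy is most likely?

faulty: 0.65 × 0.1 × 0.85 × 0.1 × 0.15 × 0.55 = 0.0004558125
healthy: 0.35 × 0.7 × 0.7 × 0.6 × 0.45 × 0.55 = 0.02546775
Highest score → healthy.

healthy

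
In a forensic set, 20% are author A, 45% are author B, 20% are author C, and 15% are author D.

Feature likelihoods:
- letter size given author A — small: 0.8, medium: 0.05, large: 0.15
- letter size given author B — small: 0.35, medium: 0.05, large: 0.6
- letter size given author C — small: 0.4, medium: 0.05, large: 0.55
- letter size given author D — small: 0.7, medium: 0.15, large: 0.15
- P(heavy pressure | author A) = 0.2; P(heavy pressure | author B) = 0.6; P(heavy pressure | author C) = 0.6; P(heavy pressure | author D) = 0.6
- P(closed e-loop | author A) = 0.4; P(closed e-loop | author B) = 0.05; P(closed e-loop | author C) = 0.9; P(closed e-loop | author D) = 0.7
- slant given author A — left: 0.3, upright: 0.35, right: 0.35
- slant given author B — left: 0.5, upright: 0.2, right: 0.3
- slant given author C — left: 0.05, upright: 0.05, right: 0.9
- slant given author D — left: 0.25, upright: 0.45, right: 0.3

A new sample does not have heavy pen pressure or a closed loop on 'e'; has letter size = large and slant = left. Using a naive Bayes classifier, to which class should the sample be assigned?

author B

author A: 0.2 × 0.15 × (1−0.2) × (1−0.4) × 0.3 = 0.00432
author B: 0.45 × 0.6 × (1−0.6) × (1−0.05) × 0.5 = 0.0513
author C: 0.2 × 0.55 × (1−0.6) × (1−0.9) × 0.05 = 0.00022
author D: 0.15 × 0.15 × (1−0.6) × (1−0.7) × 0.25 = 0.000675
Highest score → author B.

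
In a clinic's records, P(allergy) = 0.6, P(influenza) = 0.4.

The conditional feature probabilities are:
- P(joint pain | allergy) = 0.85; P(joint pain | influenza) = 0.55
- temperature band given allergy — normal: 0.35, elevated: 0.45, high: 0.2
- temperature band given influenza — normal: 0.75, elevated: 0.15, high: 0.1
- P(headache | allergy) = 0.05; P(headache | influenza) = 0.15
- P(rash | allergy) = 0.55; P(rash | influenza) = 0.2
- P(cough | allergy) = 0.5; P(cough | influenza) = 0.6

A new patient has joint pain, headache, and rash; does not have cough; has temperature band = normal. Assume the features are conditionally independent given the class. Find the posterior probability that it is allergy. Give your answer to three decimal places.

0.553

allergy: 0.6 × 0.85 × 0.35 × 0.05 × 0.55 × (1−0.5) = 0.002454375
influenza: 0.4 × 0.55 × 0.75 × 0.15 × 0.2 × (1−0.6) = 0.00198
P(allergy | x) = 0.002454375 / 0.004434375 ≈ 0.553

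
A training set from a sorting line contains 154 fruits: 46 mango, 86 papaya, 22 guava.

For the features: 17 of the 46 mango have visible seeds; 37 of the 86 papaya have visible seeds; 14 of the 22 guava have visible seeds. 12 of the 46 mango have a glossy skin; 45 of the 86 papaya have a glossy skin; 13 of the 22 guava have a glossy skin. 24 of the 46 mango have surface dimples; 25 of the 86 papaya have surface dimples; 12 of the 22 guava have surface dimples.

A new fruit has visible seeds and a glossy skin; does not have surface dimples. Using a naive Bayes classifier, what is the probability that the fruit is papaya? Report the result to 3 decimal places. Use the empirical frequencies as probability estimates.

mango: (46/154) × (17/46) × (12/46) × (22/46) ≈ 0.0137726
papaya: (86/154) × (37/86) × (45/86) × (61/86) ≈ 0.0891716
guava: (22/154) × (14/22) × (13/22) × (10/22) ≈ 0.0244177
P(papaya | x) = 0.0891716 / 0.1273619 ≈ 0.700

0.700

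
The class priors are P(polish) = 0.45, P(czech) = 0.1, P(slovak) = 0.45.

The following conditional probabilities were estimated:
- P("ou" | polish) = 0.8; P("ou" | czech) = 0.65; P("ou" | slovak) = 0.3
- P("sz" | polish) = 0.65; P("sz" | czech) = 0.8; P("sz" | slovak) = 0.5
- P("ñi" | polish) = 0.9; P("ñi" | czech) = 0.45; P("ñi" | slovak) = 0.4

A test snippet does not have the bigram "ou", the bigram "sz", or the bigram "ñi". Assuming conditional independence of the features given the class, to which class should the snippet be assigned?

polish: 0.45 × (1−0.8) × (1−0.65) × (1−0.9) = 0.00315
czech: 0.1 × (1−0.65) × (1−0.8) × (1−0.45) = 0.00385
slovak: 0.45 × (1−0.3) × (1−0.5) × (1−0.4) = 0.0945
Highest score → slovak.

slovak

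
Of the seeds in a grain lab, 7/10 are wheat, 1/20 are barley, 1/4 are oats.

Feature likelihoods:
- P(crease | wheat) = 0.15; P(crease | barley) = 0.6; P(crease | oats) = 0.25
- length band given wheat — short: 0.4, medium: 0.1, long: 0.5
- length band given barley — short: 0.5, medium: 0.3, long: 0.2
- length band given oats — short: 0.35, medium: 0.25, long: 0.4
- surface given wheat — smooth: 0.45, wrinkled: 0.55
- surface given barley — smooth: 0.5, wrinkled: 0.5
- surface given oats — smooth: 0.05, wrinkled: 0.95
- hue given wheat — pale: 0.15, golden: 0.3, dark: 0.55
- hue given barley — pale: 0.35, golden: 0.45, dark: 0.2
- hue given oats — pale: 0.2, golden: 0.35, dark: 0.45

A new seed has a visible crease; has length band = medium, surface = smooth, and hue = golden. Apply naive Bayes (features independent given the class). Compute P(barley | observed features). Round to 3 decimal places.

0.545

wheat: 0.7 × 0.15 × 0.1 × 0.45 × 0.3 = 0.0014175
barley: 0.05 × 0.6 × 0.3 × 0.5 × 0.45 = 0.002025
oats: 0.25 × 0.25 × 0.25 × 0.05 × 0.35 = 0.0002734375
P(barley | x) = 0.002025 / 0.0037159375 ≈ 0.545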